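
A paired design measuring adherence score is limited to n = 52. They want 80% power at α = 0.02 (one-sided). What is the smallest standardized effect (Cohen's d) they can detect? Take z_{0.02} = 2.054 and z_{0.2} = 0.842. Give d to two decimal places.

d_min ≈ 0.40

For a single sample (or paired design) of n = 52: d_min = (z_{α} + z_β)/√n.
z-sum = 2.054 + 0.842 = 2.896.
d_min = 2.896 / √52 = 2.896 / 7.211 = 0.402.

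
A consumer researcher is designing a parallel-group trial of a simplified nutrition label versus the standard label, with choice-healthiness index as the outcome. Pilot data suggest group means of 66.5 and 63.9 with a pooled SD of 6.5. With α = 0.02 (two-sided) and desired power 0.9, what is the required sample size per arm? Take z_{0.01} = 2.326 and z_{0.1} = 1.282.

Cohen's d = |M₁ − M₂| / SD_pooled = |66.5 − 63.9| / 6.5 = 2.6 / 6.5 = 0.400.
For two independent groups with equal n: n = 2·((z_{α/2} + z_β) / d)².
z_{α/2} + z_β = 2.326 + 1.282 = 3.608.
n = 2 × (3.608 / 0.400)² = 2 × 9.020² = 2 × 81.36 = 162.7.
Round up to the next whole participant.

n = 163 per group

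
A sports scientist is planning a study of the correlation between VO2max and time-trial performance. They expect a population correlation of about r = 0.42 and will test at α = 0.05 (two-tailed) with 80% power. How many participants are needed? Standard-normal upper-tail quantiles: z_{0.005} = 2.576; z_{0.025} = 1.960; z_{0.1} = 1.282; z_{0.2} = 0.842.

n = 43

Fisher's z: C = ½·ln((1+r)/(1−r)) = ½·ln(2.4483) = 0.4477.
n = ((z_{α/2} + z_β)/C)² + 3.
(1.960 + 0.842) / 0.4477 = 2.802 / 0.4477 = 6.259.
n = 6.259² + 3 = 39.17 + 3 = 42.2.
Round up.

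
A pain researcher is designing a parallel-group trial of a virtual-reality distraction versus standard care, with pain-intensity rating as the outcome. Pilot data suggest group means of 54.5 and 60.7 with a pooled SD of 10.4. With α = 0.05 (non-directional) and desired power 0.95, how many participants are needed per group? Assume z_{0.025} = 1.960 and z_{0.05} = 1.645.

Cohen's d = |M₁ − M₂| / SD_pooled = |54.5 − 60.7| / 10.4 = 6.2 / 10.4 = 0.596.
For two independent groups with equal n: n = 2·((z_{α/2} + z_β) / d)².
z_{α/2} + z_β = 1.960 + 1.645 = 3.605.
n = 2 × (3.605 / 0.596)² = 2 × 6.049² = 2 × 36.59 = 73.2.
Round up to the next whole participant.

n = 74 per group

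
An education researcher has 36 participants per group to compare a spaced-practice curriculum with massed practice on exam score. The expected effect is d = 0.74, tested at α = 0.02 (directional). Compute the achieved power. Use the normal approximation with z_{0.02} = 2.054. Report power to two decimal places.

For two equal groups, power = Φ(d·√(n/2) − z_{α}).
d·√(n/2) = 0.74 × √(36/2) = 0.74 × 4.243 = 3.140.
z_β = 3.140 − 2.054 = 1.086.
Power = Φ(1.086) = 0.861.

power ≈ 0.86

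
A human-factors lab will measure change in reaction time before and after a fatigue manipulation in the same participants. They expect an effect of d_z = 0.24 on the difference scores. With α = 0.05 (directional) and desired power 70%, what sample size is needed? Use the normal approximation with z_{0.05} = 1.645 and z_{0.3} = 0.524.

n = 82 pairs

For a paired (one-sample on differences) test: n = ((z_{α} + z_β) / d)².
z_{α} + z_β = 1.645 + 0.524 = 2.169.
n = (2.169 / 0.24)² = 9.037² = 81.68.
Round up.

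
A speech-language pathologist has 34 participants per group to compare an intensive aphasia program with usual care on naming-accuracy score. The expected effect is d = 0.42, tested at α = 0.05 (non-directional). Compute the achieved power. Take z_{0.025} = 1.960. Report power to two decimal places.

power ≈ 0.41

For two equal groups, power = Φ(d·√(n/2) − z_{α/2}).
d·√(n/2) = 0.42 × √(34/2) = 0.42 × 4.123 = 1.732.
z_β = 1.732 − 1.960 = -0.228.
Power = Φ(-0.228) = 0.410.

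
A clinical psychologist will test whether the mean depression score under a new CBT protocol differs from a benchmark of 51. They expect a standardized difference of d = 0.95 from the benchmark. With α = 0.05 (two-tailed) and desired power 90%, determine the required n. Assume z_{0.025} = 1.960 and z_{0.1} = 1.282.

For a one-sample test: n = ((z_{α/2} + z_β) / d)².
z_{α/2} + z_β = 1.960 + 1.282 = 3.242.
n = (3.242 / 0.95)² = 3.413² = 11.65.
Round up.

n = 12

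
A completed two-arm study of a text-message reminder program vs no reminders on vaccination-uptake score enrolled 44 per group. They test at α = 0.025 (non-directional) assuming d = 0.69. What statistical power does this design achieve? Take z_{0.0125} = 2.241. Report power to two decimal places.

For two equal groups, power = Φ(d·√(n/2) − z_{α/2}).
d·√(n/2) = 0.69 × √(44/2) = 0.69 × 4.690 = 3.236.
z_β = 3.236 − 2.241 = 0.995.
Power = Φ(0.995) = 0.840.

power ≈ 0.84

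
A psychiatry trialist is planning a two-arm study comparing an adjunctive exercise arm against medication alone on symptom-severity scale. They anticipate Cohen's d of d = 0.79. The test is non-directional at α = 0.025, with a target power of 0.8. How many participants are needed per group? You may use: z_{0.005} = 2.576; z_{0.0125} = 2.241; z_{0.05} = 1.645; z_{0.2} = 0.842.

n = 31 per group

For two independent groups with equal n: n = 2·((z_{α/2} + z_β) / d)².
z_{α/2} + z_β = 2.241 + 0.842 = 3.083.
n = 2 × (3.083 / 0.79)² = 2 × 3.903² = 2 × 15.23 = 30.5.
Round up to the next whole participant.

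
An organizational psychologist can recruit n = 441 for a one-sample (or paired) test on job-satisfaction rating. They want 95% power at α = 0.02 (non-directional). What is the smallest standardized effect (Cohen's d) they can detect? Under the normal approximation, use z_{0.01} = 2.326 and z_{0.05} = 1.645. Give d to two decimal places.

d_min ≈ 0.19

For a single sample (or paired design) of n = 441: d_min = (z_{α/2} + z_β)/√n.
z-sum = 2.326 + 1.645 = 3.971.
d_min = 3.971 / √441 = 3.971 / 21.000 = 0.189.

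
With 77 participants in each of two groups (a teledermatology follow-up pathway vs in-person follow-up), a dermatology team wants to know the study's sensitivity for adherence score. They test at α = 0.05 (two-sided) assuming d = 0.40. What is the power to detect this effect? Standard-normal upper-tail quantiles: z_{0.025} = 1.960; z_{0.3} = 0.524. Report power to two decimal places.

For two equal groups, power = Φ(d·√(n/2) − z_{α/2}).
d·√(n/2) = 0.40 × √(77/2) = 0.40 × 6.205 = 2.482.
z_β = 2.482 − 1.960 = 0.522.
Power = Φ(0.522) = 0.699.

power ≈ 0.70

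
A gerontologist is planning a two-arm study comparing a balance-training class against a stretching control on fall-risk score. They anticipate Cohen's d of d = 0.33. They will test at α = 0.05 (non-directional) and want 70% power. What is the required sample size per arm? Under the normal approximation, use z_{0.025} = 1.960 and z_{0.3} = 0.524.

For two independent groups with equal n: n = 2·((z_{α/2} + z_β) / d)².
z_{α/2} + z_β = 1.960 + 0.524 = 2.484.
n = 2 × (2.484 / 0.33)² = 2 × 7.527² = 2 × 56.66 = 113.3.
Round up to the next whole participant.

n = 114 per group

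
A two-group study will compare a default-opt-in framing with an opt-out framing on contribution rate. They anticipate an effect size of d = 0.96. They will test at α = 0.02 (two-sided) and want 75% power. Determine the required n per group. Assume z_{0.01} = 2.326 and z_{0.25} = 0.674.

n = 20 per group

For two independent groups with equal n: n = 2·((z_{α/2} + z_β) / d)².
z_{α/2} + z_β = 2.326 + 0.674 = 3.000.
n = 2 × (3.000 / 0.96)² = 2 × 3.125² = 2 × 9.77 = 19.5.
Round up to the next whole participant.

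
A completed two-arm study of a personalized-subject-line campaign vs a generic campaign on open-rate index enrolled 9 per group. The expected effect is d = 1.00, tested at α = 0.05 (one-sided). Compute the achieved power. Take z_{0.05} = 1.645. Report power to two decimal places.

For two equal groups, power = Φ(d·√(n/2) − z_{α}).
d·√(n/2) = 1.00 × √(9/2) = 1.00 × 2.121 = 2.121.
z_β = 2.121 − 1.645 = 0.476.
Power = Φ(0.476) = 0.683.

power ≈ 0.68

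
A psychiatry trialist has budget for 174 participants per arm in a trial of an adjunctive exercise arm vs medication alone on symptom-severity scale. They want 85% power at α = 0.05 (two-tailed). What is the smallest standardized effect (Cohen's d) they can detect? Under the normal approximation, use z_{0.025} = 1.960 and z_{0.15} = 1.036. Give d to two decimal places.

For two independent groups of n = 174 each: d_min = (z_{α/2} + z_β)·√(2/n).
z-sum = 1.960 + 1.036 = 2.996.
d_min = 2.996 × √(2/174) = 2.996 × 0.1072 = 0.321.

d_min ≈ 0.32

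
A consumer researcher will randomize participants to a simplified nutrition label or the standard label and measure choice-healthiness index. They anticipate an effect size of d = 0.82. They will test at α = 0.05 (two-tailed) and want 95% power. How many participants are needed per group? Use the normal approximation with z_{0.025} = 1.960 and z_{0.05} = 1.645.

For two independent groups with equal n: n = 2·((z_{α/2} + z_β) / d)².
z_{α/2} + z_β = 1.960 + 1.645 = 3.605.
n = 2 × (3.605 / 0.82)² = 2 × 4.396² = 2 × 19.33 = 38.7.
Round up to the next whole participant.

n = 39 per group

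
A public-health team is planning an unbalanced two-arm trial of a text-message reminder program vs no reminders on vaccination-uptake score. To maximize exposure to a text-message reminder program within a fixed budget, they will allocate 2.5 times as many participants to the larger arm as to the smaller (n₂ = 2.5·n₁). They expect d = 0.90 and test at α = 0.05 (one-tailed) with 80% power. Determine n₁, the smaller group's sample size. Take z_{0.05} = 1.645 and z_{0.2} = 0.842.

With allocation ratio k = n₂/n₁ = 2.5, Var(x̄₁−x̄₂) = σ²(1/n₁ + 1/(k·n₁)) = σ²·(k+1)/(k·n₁).
So n₁ = (1 + 1/k)·((z_{α} + z_β)/d)² = 1.400 × (2.487/0.90)².
n₁ = 1.400 × 7.64 = 10.7.
Round up: n₁ = 11, giving n₂ = ⌈2.5 × 11⌉ = ⌈27.5⌉ = 28.

n₁ = 11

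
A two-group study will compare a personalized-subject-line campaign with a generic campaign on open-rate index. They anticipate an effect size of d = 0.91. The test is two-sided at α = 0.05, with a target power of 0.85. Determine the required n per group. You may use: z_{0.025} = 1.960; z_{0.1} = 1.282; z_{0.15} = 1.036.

For two independent groups with equal n: n = 2·((z_{α/2} + z_β) / d)².
z_{α/2} + z_β = 1.960 + 1.036 = 2.996.
n = 2 × (2.996 / 0.91)² = 2 × 3.292² = 2 × 10.84 = 21.7.
Round up to the next whole participant.

n = 22 per group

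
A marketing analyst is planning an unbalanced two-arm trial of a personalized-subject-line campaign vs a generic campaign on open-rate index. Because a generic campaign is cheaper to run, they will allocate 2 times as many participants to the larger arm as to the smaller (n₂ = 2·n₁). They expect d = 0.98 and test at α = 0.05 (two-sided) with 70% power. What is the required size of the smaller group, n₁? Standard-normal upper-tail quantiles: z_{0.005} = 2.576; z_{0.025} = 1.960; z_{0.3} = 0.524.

With allocation ratio k = n₂/n₁ = 2, Var(x̄₁−x̄₂) = σ²(1/n₁ + 1/(k·n₁)) = σ²·(k+1)/(k·n₁).
So n₁ = (1 + 1/k)·((z_{α/2} + z_β)/d)² = 1.500 × (2.484/0.98)².
n₁ = 1.500 × 6.42 = 9.6.
Round up: n₁ = 10, giving n₂ = 2 × 10 = 20.

n₁ = 10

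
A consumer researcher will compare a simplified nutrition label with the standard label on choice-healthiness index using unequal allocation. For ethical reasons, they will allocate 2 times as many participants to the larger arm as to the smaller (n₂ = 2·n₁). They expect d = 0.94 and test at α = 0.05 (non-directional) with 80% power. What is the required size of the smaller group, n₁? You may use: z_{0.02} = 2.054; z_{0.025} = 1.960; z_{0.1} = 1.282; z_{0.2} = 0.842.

n₁ = 14

With allocation ratio k = n₂/n₁ = 2, Var(x̄₁−x̄₂) = σ²(1/n₁ + 1/(k·n₁)) = σ²·(k+1)/(k·n₁).
So n₁ = (1 + 1/k)·((z_{α/2} + z_β)/d)² = 1.500 × (2.802/0.94)².
n₁ = 1.500 × 8.89 = 13.3.
Round up: n₁ = 14, giving n₂ = 2 × 14 = 28.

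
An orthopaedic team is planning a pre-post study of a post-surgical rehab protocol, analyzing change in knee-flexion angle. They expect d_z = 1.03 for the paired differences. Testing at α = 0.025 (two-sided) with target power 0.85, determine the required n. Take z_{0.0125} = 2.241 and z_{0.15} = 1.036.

For a paired (one-sample on differences) test: n = ((z_{α/2} + z_β) / d)².
z_{α/2} + z_β = 2.241 + 1.036 = 3.277.
n = (3.277 / 1.03)² = 3.182² = 10.12.
Round up.

n = 11 pairs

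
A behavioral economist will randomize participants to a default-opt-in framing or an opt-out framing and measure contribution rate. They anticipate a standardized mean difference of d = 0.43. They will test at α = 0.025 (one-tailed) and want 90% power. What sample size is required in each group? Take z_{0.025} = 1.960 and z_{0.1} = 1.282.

For two independent groups with equal n: n = 2·((z_{α} + z_β) / d)².
z_{α} + z_β = 1.960 + 1.282 = 3.242.
n = 2 × (3.242 / 0.43)² = 2 × 7.540² = 2 × 56.84 = 113.7.
Round up to the next whole participant.

n = 114 per group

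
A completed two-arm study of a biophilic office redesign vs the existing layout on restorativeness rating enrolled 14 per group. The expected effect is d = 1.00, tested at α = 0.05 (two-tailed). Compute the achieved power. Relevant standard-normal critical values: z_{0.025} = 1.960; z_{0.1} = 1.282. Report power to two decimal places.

power ≈ 0.75

For two equal groups, power = Φ(d·√(n/2) − z_{α/2}).
d·√(n/2) = 1.00 × √(14/2) = 1.00 × 2.646 = 2.646.
z_β = 2.646 − 1.960 = 0.686.
Power = Φ(0.686) = 0.754.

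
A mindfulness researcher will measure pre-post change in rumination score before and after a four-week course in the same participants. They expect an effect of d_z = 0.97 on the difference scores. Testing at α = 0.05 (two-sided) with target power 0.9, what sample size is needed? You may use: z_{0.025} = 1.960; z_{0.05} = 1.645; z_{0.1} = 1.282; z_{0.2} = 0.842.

n = 12 pairs

For a paired (one-sample on differences) test: n = ((z_{α/2} + z_β) / d)².
z_{α/2} + z_β = 1.960 + 1.282 = 3.242.
n = (3.242 / 0.97)² = 3.342² = 11.17.
Round up.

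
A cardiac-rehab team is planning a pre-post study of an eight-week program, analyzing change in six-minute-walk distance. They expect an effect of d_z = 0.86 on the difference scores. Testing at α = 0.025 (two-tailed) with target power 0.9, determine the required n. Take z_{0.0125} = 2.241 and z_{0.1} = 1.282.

For a paired (one-sample on differences) test: n = ((z_{α/2} + z_β) / d)².
z_{α/2} + z_β = 2.241 + 1.282 = 3.523.
n = (3.523 / 0.86)² = 4.097² = 16.78.
Round up.

n = 17 pairs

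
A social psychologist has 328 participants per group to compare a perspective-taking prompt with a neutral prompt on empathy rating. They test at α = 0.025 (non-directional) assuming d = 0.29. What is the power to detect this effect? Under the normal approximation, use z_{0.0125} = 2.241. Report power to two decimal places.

power ≈ 0.93

For two equal groups, power = Φ(d·√(n/2) − z_{α/2}).
d·√(n/2) = 0.29 × √(328/2) = 0.29 × 12.806 = 3.714.
z_β = 3.714 − 2.241 = 1.473.
Power = Φ(1.473) = 0.930.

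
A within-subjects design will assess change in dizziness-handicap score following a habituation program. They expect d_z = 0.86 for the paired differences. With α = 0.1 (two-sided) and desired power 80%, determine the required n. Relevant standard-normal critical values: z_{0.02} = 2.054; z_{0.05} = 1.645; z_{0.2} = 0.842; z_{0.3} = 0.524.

n = 9 pairs

For a paired (one-sample on differences) test: n = ((z_{α/2} + z_β) / d)².
z_{α/2} + z_β = 1.645 + 0.842 = 2.487.
n = (2.487 / 0.86)² = 2.892² = 8.36.
Round up.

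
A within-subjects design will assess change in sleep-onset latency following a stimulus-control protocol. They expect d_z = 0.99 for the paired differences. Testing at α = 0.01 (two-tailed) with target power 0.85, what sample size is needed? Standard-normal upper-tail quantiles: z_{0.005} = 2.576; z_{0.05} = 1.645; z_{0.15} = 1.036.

For a paired (one-sample on differences) test: n = ((z_{α/2} + z_β) / d)².
z_{α/2} + z_β = 2.576 + 1.036 = 3.612.
n = (3.612 / 0.99)² = 3.648² = 13.31.
Round up.

n = 14 pairs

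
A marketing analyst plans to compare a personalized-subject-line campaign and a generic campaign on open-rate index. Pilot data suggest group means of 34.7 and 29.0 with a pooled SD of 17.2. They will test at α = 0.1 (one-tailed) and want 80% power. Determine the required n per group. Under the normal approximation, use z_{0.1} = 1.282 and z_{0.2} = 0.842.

n = 83 per group

Cohen's d = |M₁ − M₂| / SD_pooled = |34.7 − 29.0| / 17.2 = 5.7 / 17.2 = 0.331.
For two independent groups with equal n: n = 2·((z_{α} + z_β) / d)².
z_{α} + z_β = 1.282 + 0.842 = 2.124.
n = 2 × (2.124 / 0.331)² = 2 × 6.417² = 2 × 41.18 = 82.4.
Round up to the next whole participant.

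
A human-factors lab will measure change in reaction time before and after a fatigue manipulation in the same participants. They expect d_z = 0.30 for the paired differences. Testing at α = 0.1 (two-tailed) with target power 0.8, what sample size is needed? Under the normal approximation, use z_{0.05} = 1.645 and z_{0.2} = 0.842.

n = 69 pairs

For a paired (one-sample on differences) test: n = ((z_{α/2} + z_β) / d)².
z_{α/2} + z_β = 1.645 + 0.842 = 2.487.
n = (2.487 / 0.30)² = 8.290² = 68.72.
Round up.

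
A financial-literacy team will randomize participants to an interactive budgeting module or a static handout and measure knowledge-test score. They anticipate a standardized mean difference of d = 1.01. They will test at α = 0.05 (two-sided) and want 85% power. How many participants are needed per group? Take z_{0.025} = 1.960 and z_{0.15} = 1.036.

For two independent groups with equal n: n = 2·((z_{α/2} + z_β) / d)².
z_{α/2} + z_β = 1.960 + 1.036 = 2.996.
n = 2 × (2.996 / 1.01)² = 2 × 2.966² = 2 × 8.80 = 17.6.
Round up to the next whole participant.

n = 18 per group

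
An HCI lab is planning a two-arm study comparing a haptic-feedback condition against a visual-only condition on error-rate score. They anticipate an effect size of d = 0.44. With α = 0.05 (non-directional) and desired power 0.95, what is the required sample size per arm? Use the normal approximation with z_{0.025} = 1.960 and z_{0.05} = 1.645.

For two independent groups with equal n: n = 2·((z_{α/2} + z_β) / d)².
z_{α/2} + z_β = 1.960 + 1.645 = 3.605.
n = 2 × (3.605 / 0.44)² = 2 × 8.193² = 2 × 67.13 = 134.3.
Round up to the next whole participant.

n = 135 per group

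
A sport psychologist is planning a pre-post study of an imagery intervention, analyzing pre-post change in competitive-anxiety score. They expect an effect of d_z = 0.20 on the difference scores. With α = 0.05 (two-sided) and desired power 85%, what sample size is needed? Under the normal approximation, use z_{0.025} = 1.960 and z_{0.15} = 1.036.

n = 225 pairs

For a paired (one-sample on differences) test: n = ((z_{α/2} + z_β) / d)².
z_{α/2} + z_β = 1.960 + 1.036 = 2.996.
n = (2.996 / 0.20)² = 14.980² = 224.40.
Round up.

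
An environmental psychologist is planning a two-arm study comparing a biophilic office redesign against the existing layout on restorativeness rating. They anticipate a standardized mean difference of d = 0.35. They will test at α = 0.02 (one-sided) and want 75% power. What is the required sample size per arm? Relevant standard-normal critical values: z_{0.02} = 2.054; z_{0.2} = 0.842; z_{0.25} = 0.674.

For two independent groups with equal n: n = 2·((z_{α} + z_β) / d)².
z_{α} + z_β = 2.054 + 0.674 = 2.728.
n = 2 × (2.728 / 0.35)² = 2 × 7.794² = 2 × 60.75 = 121.5.
Round up to the next whole participant.

n = 122 per group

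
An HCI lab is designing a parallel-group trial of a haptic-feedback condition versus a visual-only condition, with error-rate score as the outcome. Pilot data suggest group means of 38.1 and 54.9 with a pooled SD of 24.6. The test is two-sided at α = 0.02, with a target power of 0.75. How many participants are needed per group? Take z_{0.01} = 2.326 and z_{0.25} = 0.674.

n = 39 per group

Cohen's d = |M₁ − M₂| / SD_pooled = |38.1 − 54.9| / 24.6 = 16.8 / 24.6 = 0.683.
For two independent groups with equal n: n = 2·((z_{α/2} + z_β) / d)².
z_{α/2} + z_β = 2.326 + 0.674 = 3.000.
n = 2 × (3.000 / 0.683)² = 2 × 4.392² = 2 × 19.29 = 38.6.
Round up to the next whole participant.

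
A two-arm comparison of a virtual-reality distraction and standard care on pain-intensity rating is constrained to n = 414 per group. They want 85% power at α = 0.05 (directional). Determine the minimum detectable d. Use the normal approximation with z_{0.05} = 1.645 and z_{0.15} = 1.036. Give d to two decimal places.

d_min ≈ 0.19

For two independent groups of n = 414 each: d_min = (z_{α} + z_β)·√(2/n).
z-sum = 1.645 + 1.036 = 2.681.
d_min = 2.681 × √(2/414) = 2.681 × 0.0695 = 0.186.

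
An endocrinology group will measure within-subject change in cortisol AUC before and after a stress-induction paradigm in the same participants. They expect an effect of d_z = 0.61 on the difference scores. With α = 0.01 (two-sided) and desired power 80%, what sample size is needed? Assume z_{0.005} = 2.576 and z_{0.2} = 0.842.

n = 32 pairs

For a paired (one-sample on differences) test: n = ((z_{α/2} + z_β) / d)².
z_{α/2} + z_β = 2.576 + 0.842 = 3.418.
n = (3.418 / 0.61)² = 5.603² = 31.40.
Round up.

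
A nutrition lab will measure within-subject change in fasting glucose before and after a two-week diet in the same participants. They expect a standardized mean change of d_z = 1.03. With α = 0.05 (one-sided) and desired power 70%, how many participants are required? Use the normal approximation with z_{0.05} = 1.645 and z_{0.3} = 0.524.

n = 5 pairs

For a paired (one-sample on differences) test: n = ((z_{α} + z_β) / d)².
z_{α} + z_β = 1.645 + 0.524 = 2.169.
n = (2.169 / 1.03)² = 2.106² = 4.43.
Round up.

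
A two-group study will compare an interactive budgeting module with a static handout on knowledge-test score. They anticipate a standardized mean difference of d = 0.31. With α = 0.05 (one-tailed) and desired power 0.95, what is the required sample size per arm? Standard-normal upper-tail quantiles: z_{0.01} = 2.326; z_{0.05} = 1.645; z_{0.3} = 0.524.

For two independent groups with equal n: n = 2·((z_{α} + z_β) / d)².
z_{α} + z_β = 1.645 + 1.645 = 3.290.
n = 2 × (3.290 / 0.31)² = 2 × 10.613² = 2 × 112.63 = 225.3.
Round up to the next whole participant.

n = 226 per group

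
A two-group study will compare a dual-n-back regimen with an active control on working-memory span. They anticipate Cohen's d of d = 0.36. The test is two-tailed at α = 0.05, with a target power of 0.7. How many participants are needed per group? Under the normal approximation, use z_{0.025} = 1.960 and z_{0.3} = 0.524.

n = 96 per group

For two independent groups with equal n: n = 2·((z_{α/2} + z_β) / d)².
z_{α/2} + z_β = 1.960 + 0.524 = 2.484.
n = 2 × (2.484 / 0.36)² = 2 × 6.900² = 2 × 47.61 = 95.2.
Round up to the next whole participant.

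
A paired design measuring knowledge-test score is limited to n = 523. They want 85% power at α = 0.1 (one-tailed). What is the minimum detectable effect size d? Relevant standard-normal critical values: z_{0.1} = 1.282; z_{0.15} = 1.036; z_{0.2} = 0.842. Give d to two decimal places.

d_min ≈ 0.10

For a single sample (or paired design) of n = 523: d_min = (z_{α} + z_β)/√n.
z-sum = 1.282 + 1.036 = 2.318.
d_min = 2.318 / √523 = 2.318 / 22.869 = 0.101.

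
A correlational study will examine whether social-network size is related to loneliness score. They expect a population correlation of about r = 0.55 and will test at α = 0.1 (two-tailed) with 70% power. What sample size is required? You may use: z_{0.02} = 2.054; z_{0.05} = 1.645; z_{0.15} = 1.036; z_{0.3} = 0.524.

n = 16

Fisher's z: C = ½·ln((1+r)/(1−r)) = ½·ln(3.4444) = 0.6184.
n = ((z_{α/2} + z_β)/C)² + 3.
(1.645 + 0.524) / 0.6184 = 2.169 / 0.6184 = 3.507.
n = 3.507² + 3 = 12.30 + 3 = 15.3.
Round up.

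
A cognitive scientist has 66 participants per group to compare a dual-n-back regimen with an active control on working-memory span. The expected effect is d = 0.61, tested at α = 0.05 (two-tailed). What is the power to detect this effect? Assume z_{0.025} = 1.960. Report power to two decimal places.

For two equal groups, power = Φ(d·√(n/2) − z_{α/2}).
d·√(n/2) = 0.61 × √(66/2) = 0.61 × 5.745 = 3.504.
z_β = 3.504 − 1.960 = 1.544.
Power = Φ(1.544) = 0.939.

power ≈ 0.94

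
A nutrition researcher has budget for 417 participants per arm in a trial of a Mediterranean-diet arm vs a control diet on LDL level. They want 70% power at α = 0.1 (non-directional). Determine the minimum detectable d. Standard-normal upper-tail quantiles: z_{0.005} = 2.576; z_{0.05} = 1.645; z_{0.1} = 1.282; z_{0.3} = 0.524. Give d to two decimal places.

d_min ≈ 0.15

For two independent groups of n = 417 each: d_min = (z_{α/2} + z_β)·√(2/n).
z-sum = 1.645 + 0.524 = 2.169.
d_min = 2.169 × √(2/417) = 2.169 × 0.0693 = 0.150.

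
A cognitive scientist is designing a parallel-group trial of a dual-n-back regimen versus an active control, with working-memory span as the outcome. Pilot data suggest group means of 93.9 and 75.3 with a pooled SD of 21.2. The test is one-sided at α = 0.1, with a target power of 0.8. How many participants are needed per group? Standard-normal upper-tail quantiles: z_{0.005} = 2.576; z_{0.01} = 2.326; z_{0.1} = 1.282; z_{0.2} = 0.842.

Cohen's d = |M₁ − M₂| / SD_pooled = |93.9 − 75.3| / 21.2 = 18.6 / 21.2 = 0.877.
For two independent groups with equal n: n = 2·((z_{α} + z_β) / d)².
z_{α} + z_β = 1.282 + 0.842 = 2.124.
n = 2 × (2.124 / 0.877)² = 2 × 2.422² = 2 × 5.87 = 11.7.
Round up to the next whole participant.

n = 12 per group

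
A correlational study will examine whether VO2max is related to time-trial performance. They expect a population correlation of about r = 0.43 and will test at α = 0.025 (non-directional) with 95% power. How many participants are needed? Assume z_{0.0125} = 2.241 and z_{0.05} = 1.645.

n = 75

Fisher's z: C = ½·ln((1+r)/(1−r)) = ½·ln(2.5088) = 0.4599.
n = ((z_{α/2} + z_β)/C)² + 3.
(2.241 + 1.645) / 0.4599 = 3.886 / 0.4599 = 8.450.
n = 8.450² + 3 = 71.40 + 3 = 74.4.
Round up.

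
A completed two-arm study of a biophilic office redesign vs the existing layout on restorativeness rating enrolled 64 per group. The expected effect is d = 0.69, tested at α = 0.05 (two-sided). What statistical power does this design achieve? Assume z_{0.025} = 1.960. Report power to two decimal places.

For two equal groups, power = Φ(d·√(n/2) − z_{α/2}).
d·√(n/2) = 0.69 × √(64/2) = 0.69 × 5.657 = 3.903.
z_β = 3.903 − 1.960 = 1.943.
Power = Φ(1.943) = 0.974.

power ≈ 0.97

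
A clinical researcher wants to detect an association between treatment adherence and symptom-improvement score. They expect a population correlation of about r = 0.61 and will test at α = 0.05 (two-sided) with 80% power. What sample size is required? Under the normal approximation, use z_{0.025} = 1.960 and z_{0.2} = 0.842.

Fisher's z: C = ½·ln((1+r)/(1−r)) = ½·ln(4.1282) = 0.7089.
n = ((z_{α/2} + z_β)/C)² + 3.
(1.960 + 0.842) / 0.7089 = 2.802 / 0.7089 = 3.953.
n = 3.953² + 3 = 15.62 + 3 = 18.6.
Round up.

n = 19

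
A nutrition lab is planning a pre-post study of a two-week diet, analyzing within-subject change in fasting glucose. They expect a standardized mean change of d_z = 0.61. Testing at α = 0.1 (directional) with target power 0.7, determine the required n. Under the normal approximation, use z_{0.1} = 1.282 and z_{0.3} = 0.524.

n = 9 pairs

For a paired (one-sample on differences) test: n = ((z_{α} + z_β) / d)².
z_{α} + z_β = 1.282 + 0.524 = 1.806.
n = (1.806 / 0.61)² = 2.961² = 8.77.
Round up.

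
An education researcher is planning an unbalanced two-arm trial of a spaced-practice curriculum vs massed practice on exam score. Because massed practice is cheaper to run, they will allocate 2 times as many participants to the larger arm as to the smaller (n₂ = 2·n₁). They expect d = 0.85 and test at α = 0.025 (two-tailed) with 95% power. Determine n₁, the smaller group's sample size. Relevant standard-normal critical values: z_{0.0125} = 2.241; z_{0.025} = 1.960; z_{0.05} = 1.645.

With allocation ratio k = n₂/n₁ = 2, Var(x̄₁−x̄₂) = σ²(1/n₁ + 1/(k·n₁)) = σ²·(k+1)/(k·n₁).
So n₁ = (1 + 1/k)·((z_{α/2} + z_β)/d)² = 1.500 × (3.886/0.85)².
n₁ = 1.500 × 20.90 = 31.4.
Round up: n₁ = 32, giving n₂ = 2 × 32 = 64.

n₁ = 32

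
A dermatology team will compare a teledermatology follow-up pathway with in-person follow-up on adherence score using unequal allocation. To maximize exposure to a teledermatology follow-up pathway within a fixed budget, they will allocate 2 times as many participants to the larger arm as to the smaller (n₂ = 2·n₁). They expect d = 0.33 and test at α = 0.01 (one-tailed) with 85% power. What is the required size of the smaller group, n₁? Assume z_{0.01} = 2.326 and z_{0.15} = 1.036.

With allocation ratio k = n₂/n₁ = 2, Var(x̄₁−x̄₂) = σ²(1/n₁ + 1/(k·n₁)) = σ²·(k+1)/(k·n₁).
So n₁ = (1 + 1/k)·((z_{α} + z_β)/d)² = 1.500 × (3.362/0.33)².
n₁ = 1.500 × 103.79 = 155.7.
Round up: n₁ = 156, giving n₂ = 2 × 156 = 312.

n₁ = 156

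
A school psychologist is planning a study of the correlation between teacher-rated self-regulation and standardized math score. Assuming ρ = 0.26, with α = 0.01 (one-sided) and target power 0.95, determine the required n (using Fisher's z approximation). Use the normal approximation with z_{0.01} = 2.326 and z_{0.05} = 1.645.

Fisher's z: C = ½·ln((1+r)/(1−r)) = ½·ln(1.7027) = 0.2661.
n = ((z_{α} + z_β)/C)² + 3.
(2.326 + 1.645) / 0.2661 = 3.971 / 0.2661 = 14.923.
n = 14.923² + 3 = 222.69 + 3 = 225.7.
Round up.

n = 226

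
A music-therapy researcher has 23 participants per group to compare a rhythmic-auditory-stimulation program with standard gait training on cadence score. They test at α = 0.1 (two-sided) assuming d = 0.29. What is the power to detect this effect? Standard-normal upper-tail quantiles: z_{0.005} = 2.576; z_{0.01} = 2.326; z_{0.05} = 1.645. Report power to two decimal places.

For two equal groups, power = Φ(d·√(n/2) − z_{α/2}).
d·√(n/2) = 0.29 × √(23/2) = 0.29 × 3.391 = 0.983.
z_β = 0.983 − 1.645 = -0.662.
Power = Φ(-0.662) = 0.254.

power ≈ 0.25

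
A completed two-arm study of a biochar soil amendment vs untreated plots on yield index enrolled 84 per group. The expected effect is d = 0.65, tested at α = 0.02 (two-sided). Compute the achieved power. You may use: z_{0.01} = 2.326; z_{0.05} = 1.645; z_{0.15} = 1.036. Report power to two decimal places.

For two equal groups, power = Φ(d·√(n/2) − z_{α/2}).
d·√(n/2) = 0.65 × √(84/2) = 0.65 × 6.481 = 4.212.
z_β = 4.212 − 2.326 = 1.886.
Power = Φ(1.886) = 0.970.

power ≈ 0.97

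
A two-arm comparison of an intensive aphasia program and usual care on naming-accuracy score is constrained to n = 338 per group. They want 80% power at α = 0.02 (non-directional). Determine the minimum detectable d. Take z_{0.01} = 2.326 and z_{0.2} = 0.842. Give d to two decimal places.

For two independent groups of n = 338 each: d_min = (z_{α/2} + z_β)·√(2/n).
z-sum = 2.326 + 0.842 = 3.168.
d_min = 3.168 × √(2/338) = 3.168 × 0.0769 = 0.244.

d_min ≈ 0.24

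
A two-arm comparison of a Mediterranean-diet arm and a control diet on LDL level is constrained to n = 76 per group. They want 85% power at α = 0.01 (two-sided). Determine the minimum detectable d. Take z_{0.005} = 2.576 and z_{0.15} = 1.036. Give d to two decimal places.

d_min ≈ 0.59

For two independent groups of n = 76 each: d_min = (z_{α/2} + z_β)·√(2/n).
z-sum = 2.576 + 1.036 = 3.612.
d_min = 3.612 × √(2/76) = 3.612 × 0.1622 = 0.586.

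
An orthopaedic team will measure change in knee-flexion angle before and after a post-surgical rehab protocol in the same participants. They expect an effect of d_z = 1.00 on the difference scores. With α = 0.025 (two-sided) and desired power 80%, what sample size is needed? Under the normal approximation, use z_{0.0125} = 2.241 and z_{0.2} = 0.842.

n = 10 pairs

For a paired (one-sample on differences) test: n = ((z_{α/2} + z_β) / d)².
z_{α/2} + z_β = 2.241 + 0.842 = 3.083.
n = (3.083 / 1.00)² = 3.083² = 9.50.
Round up.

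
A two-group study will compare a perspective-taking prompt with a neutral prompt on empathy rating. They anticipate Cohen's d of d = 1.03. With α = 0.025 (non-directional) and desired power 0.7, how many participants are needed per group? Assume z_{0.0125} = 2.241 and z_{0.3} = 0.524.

n = 15 per group

For two independent groups with equal n: n = 2·((z_{α/2} + z_β) / d)².
z_{α/2} + z_β = 2.241 + 0.524 = 2.765.
n = 2 × (2.765 / 1.03)² = 2 × 2.684² = 2 × 7.21 = 14.4.
Round up to the next whole participant.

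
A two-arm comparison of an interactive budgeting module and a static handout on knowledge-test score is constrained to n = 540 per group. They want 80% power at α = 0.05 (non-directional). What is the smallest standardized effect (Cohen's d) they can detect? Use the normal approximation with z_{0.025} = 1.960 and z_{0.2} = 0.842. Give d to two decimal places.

d_min ≈ 0.17

For two independent groups of n = 540 each: d_min = (z_{α/2} + z_β)·√(2/n).
z-sum = 1.960 + 0.842 = 2.802.
d_min = 2.802 × √(2/540) = 2.802 × 0.0609 = 0.171.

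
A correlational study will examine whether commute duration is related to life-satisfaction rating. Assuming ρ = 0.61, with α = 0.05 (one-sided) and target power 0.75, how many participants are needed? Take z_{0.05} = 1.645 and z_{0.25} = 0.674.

Fisher's z: C = ½·ln((1+r)/(1−r)) = ½·ln(4.1282) = 0.7089.
n = ((z_{α} + z_β)/C)² + 3.
(1.645 + 0.674) / 0.7089 = 2.319 / 0.7089 = 3.271.
n = 3.271² + 3 = 10.70 + 3 = 13.7.
Round up.

n = 14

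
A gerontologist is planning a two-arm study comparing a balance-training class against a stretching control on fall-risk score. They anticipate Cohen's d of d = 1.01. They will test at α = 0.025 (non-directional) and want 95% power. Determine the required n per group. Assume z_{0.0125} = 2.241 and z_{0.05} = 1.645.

For two independent groups with equal n: n = 2·((z_{α/2} + z_β) / d)².
z_{α/2} + z_β = 2.241 + 1.645 = 3.886.
n = 2 × (3.886 / 1.01)² = 2 × 3.848² = 2 × 14.80 = 29.6.
Round up to the next whole participant.

n = 30 per group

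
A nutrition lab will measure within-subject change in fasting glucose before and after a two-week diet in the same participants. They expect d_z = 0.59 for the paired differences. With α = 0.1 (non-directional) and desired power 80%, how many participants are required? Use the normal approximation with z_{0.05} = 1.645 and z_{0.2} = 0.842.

n = 18 pairs

For a paired (one-sample on differences) test: n = ((z_{α/2} + z_β) / d)².
z_{α/2} + z_β = 1.645 + 0.842 = 2.487.
n = (2.487 / 0.59)² = 4.215² = 17.77.
Round up.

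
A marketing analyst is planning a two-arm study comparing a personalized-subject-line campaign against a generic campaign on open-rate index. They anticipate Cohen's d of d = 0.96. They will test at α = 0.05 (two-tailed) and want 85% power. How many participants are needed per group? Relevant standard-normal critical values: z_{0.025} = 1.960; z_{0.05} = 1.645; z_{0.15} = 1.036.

For two independent groups with equal n: n = 2·((z_{α/2} + z_β) / d)².
z_{α/2} + z_β = 1.960 + 1.036 = 2.996.
n = 2 × (2.996 / 0.96)² = 2 × 3.121² = 2 × 9.74 = 19.5.
Round up to the next whole participant.

n = 20 per group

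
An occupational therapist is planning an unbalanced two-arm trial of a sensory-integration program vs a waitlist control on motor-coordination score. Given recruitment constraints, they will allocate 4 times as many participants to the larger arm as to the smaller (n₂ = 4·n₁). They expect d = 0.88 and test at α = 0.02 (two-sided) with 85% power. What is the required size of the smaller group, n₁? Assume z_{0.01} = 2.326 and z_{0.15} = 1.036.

n₁ = 19

With allocation ratio k = n₂/n₁ = 4, Var(x̄₁−x̄₂) = σ²(1/n₁ + 1/(k·n₁)) = σ²·(k+1)/(k·n₁).
So n₁ = (1 + 1/k)·((z_{α/2} + z_β)/d)² = 1.250 × (3.362/0.88)².
n₁ = 1.250 × 14.60 = 18.2.
Round up: n₁ = 19, giving n₂ = 4 × 19 = 76.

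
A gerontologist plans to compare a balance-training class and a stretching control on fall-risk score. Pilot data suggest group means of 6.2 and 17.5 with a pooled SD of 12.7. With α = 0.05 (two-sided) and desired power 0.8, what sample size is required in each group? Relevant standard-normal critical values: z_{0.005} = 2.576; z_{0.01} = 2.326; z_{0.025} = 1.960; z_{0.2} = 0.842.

Cohen's d = |M₁ − M₂| / SD_pooled = |6.2 − 17.5| / 12.7 = 11.3 / 12.7 = 0.890.
For two independent groups with equal n: n = 2·((z_{α/2} + z_β) / d)².
z_{α/2} + z_β = 1.960 + 0.842 = 2.802.
n = 2 × (2.802 / 0.890)² = 2 × 3.148² = 2 × 9.91 = 19.8.
Round up to the next whole participant.

n = 20 per group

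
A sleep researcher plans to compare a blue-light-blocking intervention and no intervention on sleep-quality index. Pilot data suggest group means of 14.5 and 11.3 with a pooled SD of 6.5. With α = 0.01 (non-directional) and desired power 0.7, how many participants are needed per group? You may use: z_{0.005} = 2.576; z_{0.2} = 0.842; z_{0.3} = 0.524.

n = 80 per group

Cohen's d = |M₁ − M₂| / SD_pooled = |14.5 − 11.3| / 6.5 = 3.2 / 6.5 = 0.492.
For two independent groups with equal n: n = 2·((z_{α/2} + z_β) / d)².
z_{α/2} + z_β = 2.576 + 0.524 = 3.100.
n = 2 × (3.100 / 0.492)² = 2 × 6.301² = 2 × 39.70 = 79.4.
Round up to the next whole participant.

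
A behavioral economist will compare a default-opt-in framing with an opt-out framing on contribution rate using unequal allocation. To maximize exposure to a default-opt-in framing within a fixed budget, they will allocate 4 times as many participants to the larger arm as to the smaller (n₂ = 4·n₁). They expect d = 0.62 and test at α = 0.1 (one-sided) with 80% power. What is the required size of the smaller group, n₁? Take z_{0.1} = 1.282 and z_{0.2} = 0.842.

n₁ = 15

With allocation ratio k = n₂/n₁ = 4, Var(x̄₁−x̄₂) = σ²(1/n₁ + 1/(k·n₁)) = σ²·(k+1)/(k·n₁).
So n₁ = (1 + 1/k)·((z_{α} + z_β)/d)² = 1.250 × (2.124/0.62)².
n₁ = 1.250 × 11.74 = 14.7.
Round up: n₁ = 15, giving n₂ = 4 × 15 = 60.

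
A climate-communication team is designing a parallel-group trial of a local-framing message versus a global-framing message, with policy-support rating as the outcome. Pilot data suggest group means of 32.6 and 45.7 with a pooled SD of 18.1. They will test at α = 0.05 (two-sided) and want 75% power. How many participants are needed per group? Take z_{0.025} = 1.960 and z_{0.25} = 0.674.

Cohen's d = |M₁ − M₂| / SD_pooled = |32.6 − 45.7| / 18.1 = 13.1 / 18.1 = 0.724.
For two independent groups with equal n: n = 2·((z_{α/2} + z_β) / d)².
z_{α/2} + z_β = 1.960 + 0.674 = 2.634.
n = 2 × (2.634 / 0.724)² = 2 × 3.638² = 2 × 13.24 = 26.5.
Round up to the next whole participant.

n = 27 per group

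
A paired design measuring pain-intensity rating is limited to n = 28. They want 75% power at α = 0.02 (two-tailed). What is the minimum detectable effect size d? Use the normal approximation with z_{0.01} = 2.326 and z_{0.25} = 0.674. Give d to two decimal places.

d_min ≈ 0.57

For a single sample (or paired design) of n = 28: d_min = (z_{α/2} + z_β)/√n.
z-sum = 2.326 + 0.674 = 3.000.
d_min = 3.000 / √28 = 3.000 / 5.292 = 0.567.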